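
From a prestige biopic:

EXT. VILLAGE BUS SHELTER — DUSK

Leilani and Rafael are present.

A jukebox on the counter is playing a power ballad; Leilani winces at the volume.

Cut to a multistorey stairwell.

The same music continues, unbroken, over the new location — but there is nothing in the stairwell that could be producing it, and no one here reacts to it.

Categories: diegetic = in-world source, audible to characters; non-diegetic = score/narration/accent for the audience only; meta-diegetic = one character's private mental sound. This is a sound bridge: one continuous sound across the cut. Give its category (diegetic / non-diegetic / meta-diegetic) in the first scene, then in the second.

diegetic, non-diegetic

Scene one: a jukebox is an on-screen source and Leilani reacts to it → diegetic.
Scene two: there is no source in the stairwell and no one hears it — it's now underscore → non-diegetic.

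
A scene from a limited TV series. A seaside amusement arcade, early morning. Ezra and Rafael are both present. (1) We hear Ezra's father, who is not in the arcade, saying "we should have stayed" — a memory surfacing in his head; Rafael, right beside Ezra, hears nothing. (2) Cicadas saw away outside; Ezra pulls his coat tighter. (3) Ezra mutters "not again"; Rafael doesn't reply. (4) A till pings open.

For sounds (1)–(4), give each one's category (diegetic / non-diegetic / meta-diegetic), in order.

meta-diegetic, diegetic, diegetic, diegetic

Sound (1): the voice is a memory playing only inside Ezra's mind; Rafael can't hear it, so meta-diegetic.
(2) is diegetic: cicadas is part of the location's real environment.
(3) is diegetic: spoken by a character present in the story world.
(4) an in-world source (a till); characters could hear it → diegetic.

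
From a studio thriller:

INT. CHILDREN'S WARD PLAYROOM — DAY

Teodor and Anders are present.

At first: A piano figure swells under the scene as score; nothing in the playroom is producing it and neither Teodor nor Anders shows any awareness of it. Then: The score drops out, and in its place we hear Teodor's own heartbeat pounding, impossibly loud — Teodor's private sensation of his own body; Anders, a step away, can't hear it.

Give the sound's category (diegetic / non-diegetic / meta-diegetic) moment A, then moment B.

Moment A: underscore with no in-world source, inaudible to the characters → non-diegetic.
Moment B: the body sound is Teodor's subjective perception alone — Anders can't hear it → meta-diegetic.

non-diegetic, meta-diegetic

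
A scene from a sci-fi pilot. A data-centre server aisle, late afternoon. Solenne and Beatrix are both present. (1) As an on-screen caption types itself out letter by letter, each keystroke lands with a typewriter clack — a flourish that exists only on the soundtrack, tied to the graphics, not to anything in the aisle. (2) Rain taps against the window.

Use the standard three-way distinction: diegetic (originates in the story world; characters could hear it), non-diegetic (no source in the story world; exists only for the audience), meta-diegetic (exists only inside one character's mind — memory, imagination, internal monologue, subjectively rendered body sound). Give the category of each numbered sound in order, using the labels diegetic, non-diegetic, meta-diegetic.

non-diegetic, diegetic

(1) sound married to a title/caption — outside the diegesis by definition → non-diegetic.
(2) it's the actual ambient sound of the location → diegetic.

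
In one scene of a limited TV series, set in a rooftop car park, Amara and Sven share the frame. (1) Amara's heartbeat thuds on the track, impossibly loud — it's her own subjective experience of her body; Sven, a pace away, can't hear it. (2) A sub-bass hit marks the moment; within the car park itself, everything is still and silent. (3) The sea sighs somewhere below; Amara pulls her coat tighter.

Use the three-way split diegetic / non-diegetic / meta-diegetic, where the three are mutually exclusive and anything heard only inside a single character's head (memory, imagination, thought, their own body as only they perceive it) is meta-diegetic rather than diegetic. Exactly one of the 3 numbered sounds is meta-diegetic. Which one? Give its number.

Sound (1): a subjective body sound — Amara's private perception, inaudible to Sven, so meta-diegetic.
(2) is non-diegetic: it's a sound-design accent with no in-world source; no one in the scene can hear it.
(3) it's the actual ambient sound of the location → diegetic.
Only (1) is meta-diegetic.

1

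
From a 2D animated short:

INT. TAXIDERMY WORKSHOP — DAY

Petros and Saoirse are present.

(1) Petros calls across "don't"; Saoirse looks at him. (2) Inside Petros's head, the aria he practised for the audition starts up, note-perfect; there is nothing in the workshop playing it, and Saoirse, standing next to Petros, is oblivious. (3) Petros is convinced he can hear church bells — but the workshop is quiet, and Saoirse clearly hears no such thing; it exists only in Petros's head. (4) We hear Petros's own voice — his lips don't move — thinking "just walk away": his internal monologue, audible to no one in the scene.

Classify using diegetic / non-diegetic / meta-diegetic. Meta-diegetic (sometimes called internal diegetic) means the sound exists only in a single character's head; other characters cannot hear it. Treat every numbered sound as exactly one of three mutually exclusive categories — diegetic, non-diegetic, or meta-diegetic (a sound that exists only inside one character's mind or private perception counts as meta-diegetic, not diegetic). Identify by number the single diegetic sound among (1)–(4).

(1) is diegetic: spoken by a character present in the story world.
Sound (2): it lives in Petros's subjectivity, not in the workshop, so meta-diegetic.
(3) is meta-diegetic: the sound is imagined by Petros; nothing in the story world is producing it and Saoirse can't hear it.
Sound (4): it's Petros's unspoken thought, heard only by the audience via his subjectivity, so meta-diegetic.
Only (1) is diegetic.

1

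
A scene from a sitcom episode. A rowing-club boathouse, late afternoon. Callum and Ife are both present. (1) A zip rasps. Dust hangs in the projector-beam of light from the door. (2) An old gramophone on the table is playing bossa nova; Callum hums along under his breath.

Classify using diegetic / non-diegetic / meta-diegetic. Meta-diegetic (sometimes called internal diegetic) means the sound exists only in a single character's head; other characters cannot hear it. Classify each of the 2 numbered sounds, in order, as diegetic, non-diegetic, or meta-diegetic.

(1) is diegetic: an in-world source (a zip); characters could hear it.
(2) is diegetic: source music from an old gramophone, which exists in the story world.

diegetic, diegetic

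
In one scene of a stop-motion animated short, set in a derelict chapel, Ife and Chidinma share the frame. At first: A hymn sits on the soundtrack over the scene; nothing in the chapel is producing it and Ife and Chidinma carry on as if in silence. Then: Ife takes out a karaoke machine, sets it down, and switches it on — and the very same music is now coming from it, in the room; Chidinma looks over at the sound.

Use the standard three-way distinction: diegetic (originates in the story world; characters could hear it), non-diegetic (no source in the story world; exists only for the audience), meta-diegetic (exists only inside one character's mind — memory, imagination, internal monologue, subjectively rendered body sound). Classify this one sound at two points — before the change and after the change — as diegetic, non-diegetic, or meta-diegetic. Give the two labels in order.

Before the change: no in-world source exists and no character can hear it — underscore → non-diegetic.
After the change: a karaoke machine is now a real source in the story world and the characters hear it → diegetic.

non-diegetic, diegetic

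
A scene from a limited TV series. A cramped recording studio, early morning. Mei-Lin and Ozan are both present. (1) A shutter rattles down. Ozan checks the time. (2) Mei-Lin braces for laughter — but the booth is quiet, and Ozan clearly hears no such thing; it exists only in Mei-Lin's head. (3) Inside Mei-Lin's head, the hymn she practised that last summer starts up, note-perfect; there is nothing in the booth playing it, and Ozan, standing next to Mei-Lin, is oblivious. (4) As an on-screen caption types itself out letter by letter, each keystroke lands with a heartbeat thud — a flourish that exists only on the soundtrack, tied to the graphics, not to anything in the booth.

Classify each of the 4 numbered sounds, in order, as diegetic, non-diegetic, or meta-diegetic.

Sound (1): an in-world source (a shutter); characters could hear it, so diegetic.
(2) the sound is imagined by Mei-Lin; nothing in the story world is producing it and Ozan can't hear it → meta-diegetic.
Sound (3): it lives in Mei-Lin's subjectivity, not in the booth, so meta-diegetic.
Sound (4): sound married to a title/caption — outside the diegesis by definition, so non-diegetic.

diegetic, meta-diegetic, meta-diegetic, non-diegetic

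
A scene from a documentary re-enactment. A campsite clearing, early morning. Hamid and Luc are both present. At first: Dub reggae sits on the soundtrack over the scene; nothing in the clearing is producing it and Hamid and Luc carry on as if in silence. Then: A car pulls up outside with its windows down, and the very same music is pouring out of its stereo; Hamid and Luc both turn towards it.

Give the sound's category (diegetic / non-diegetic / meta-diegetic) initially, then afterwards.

non-diegetic, diegetic

Initially: no in-world source exists and no character can hear it — underscore → non-diegetic.
Afterwards: the car stereo is now a real source in the story world and the characters hear it → diegetic.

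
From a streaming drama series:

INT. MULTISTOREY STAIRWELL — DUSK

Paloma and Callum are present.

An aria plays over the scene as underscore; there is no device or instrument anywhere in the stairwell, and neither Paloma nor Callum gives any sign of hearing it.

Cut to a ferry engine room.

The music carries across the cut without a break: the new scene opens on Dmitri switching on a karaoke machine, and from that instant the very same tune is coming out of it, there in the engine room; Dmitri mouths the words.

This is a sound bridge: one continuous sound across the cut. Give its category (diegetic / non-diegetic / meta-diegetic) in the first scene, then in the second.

Scene one: there's no in-world source anywhere and no character hears it — underscore for the audience only → non-diegetic.
Scene two: once Dmitri turns on a karaoke machine, the music has a real source in the story world and Dmitri reacts to it → diegetic.

non-diegetic, diegetic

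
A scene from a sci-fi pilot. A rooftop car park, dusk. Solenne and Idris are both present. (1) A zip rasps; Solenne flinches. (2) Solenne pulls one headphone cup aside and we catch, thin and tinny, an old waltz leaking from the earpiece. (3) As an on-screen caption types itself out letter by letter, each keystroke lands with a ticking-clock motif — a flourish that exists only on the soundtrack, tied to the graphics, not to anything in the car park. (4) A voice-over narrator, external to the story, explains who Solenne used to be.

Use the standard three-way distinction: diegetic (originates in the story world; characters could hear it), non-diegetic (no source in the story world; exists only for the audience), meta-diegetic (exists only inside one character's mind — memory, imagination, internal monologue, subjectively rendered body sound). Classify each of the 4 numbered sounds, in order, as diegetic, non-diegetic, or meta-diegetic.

diegetic, diegetic, non-diegetic, non-diegetic

Sound (1): an in-world source (a zip); characters could hear it, so diegetic.
(2) is diegetic: the earpiece is a real device on Solenne's head — source music.
(3) the caption isn't part of the story world, so neither is the sound tied to it → non-diegetic.
(4) commentary laid over the scene from outside the fiction → non-diegetic.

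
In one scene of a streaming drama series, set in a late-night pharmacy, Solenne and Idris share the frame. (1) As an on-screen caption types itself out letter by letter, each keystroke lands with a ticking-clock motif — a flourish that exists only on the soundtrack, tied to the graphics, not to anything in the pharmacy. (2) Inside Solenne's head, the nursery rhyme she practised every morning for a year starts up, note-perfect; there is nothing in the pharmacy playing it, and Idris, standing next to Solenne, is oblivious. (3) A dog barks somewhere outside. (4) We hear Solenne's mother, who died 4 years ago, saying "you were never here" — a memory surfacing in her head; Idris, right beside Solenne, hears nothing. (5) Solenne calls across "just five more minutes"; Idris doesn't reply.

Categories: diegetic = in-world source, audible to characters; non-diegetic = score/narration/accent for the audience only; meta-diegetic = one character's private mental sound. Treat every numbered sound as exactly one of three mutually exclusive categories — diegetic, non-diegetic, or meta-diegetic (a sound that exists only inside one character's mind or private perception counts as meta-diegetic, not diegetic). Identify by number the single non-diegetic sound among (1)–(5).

Sound (1): it accompanies on-screen graphics, not anything inside the story world, so non-diegetic.
(2) is meta-diegetic: remembered music, private to Solenne — Idris is oblivious because it isn't in the room.
(3) an in-world source (a dog); characters could hear it → diegetic.
(4) is meta-diegetic: it's Solenne's recollection rendered as sound; the other character can't hear it.
(5) spoken by a character present in the story world → diegetic.
Only (1) is non-diegetic.

1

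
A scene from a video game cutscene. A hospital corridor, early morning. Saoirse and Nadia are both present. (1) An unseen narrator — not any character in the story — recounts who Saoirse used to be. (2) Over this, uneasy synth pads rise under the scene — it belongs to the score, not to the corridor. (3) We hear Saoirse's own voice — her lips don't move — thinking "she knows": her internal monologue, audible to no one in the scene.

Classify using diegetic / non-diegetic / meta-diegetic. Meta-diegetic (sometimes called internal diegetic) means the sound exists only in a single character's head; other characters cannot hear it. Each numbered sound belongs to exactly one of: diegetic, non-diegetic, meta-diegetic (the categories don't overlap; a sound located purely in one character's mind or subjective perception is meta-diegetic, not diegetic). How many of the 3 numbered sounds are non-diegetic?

2

(1) the narrator exists outside the story world, addressing only the audience → non-diegetic.
(2) is non-diegetic: nothing in the corridor produces it and the characters don't hear it — pure soundtrack.
Sound (3): internal monologue — inside Saoirse's mind, not spoken into the scene, so meta-diegetic.
Non-diegetic: (1), (2) — that's 2.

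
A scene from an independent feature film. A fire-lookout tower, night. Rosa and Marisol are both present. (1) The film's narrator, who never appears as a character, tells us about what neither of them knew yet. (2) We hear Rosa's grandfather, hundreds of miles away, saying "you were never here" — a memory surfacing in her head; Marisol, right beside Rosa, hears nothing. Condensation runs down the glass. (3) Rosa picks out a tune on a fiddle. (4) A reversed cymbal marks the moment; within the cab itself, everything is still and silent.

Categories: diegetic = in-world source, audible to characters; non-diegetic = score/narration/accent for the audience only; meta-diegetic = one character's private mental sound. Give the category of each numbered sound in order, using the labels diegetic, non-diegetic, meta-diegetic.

Sound (1): external voice-over — not a character, not heard by anyone in the scene, so non-diegetic.
(2) a remembered line, private to Rosa — not present in the room, not audible to Marisol → meta-diegetic.
(3) is diegetic: the instrument and the performer are both in the scene.
(4) an editorial stinger — it belongs to the cut, not the story world → non-diegetic.

non-diegetic, meta-diegetic, diegetic, non-diegetic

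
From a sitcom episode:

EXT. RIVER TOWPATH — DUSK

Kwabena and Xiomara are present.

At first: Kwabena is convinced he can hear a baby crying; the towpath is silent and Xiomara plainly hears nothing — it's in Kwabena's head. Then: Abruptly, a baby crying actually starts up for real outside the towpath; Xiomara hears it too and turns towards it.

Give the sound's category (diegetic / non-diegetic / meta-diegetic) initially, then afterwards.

meta-diegetic, diegetic

Initially: only Kwabena 'hears' it — imagined, in his mind → meta-diegetic.
Afterwards: now there's a real external source and Xiomara hears it too — in the story world → diegetic.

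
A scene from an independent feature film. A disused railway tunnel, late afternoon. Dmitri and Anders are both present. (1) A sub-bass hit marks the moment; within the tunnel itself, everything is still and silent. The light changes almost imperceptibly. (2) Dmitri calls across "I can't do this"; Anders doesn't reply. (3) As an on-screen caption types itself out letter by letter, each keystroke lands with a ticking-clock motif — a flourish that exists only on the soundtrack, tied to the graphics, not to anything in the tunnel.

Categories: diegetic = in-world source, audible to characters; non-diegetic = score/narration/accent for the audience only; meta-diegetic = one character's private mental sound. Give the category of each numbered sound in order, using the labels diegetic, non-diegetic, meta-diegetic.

non-diegetic, diegetic, non-diegetic

Sound (1): an editorial stinger — it belongs to the cut, not the story world, so non-diegetic.
Sound (2): Dmitri is a character speaking aloud in the scene, so diegetic.
Sound (3): it accompanies on-screen graphics, not anything inside the story world, so non-diegetic.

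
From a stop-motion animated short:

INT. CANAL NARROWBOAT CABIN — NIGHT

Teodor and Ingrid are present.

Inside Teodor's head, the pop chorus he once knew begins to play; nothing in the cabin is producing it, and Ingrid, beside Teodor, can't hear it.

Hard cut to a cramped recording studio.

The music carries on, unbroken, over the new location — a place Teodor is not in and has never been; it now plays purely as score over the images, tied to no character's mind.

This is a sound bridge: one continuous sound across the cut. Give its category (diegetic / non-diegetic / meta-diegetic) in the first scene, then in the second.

meta-diegetic, non-diegetic

Scene one: the music exists only inside Teodor's mind; Ingrid can't hear it → meta-diegetic.
Scene two: it's detached from Teodor entirely and plays over unrelated images with no in-world source — conventional underscore → non-diegetic.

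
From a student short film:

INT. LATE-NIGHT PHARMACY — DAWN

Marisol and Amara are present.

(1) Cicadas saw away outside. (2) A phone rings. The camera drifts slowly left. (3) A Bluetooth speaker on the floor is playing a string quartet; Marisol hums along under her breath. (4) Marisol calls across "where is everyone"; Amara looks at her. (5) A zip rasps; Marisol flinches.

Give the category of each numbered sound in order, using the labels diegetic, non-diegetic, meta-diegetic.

diegetic, diegetic, diegetic, diegetic, diegetic

(1) is diegetic: ambient/room sound belonging to the story's physical space.
Sound (2): the sound comes from a phone physically present in the location, so diegetic.
(3) is diegetic: a Bluetooth speaker is a physical source in the scene and Marisol reacts to it.
Sound (4): spoken by a character present in the story world, so diegetic.
Sound (5): an in-world source (a zip); characters could hear it, so diegetic.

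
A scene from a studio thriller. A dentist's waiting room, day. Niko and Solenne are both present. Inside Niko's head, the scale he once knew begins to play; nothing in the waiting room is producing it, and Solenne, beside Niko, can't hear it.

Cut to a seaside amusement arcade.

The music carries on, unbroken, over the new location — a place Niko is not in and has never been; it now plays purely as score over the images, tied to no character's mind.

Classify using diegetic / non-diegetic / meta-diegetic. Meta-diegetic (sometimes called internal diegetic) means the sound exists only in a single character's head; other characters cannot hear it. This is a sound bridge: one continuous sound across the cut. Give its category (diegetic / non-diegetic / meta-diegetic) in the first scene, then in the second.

Scene one: the music exists only inside Niko's mind; Solenne can't hear it → meta-diegetic.
Scene two: it's detached from Niko entirely and plays over unrelated images with no in-world source — conventional underscore → non-diegetic.

meta-diegetic, non-diegetic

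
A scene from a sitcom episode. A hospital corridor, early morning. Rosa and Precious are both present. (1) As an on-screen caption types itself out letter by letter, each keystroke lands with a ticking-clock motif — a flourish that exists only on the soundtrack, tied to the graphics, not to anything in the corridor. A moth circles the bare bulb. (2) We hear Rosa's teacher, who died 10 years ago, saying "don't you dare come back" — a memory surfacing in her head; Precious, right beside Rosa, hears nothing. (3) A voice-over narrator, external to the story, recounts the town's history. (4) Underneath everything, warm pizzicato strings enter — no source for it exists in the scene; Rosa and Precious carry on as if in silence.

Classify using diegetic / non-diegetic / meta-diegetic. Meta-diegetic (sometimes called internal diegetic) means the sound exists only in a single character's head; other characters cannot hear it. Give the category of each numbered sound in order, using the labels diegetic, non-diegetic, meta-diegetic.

Sound (1): the caption isn't part of the story world, so neither is the sound tied to it, so non-diegetic.
Sound (2): a remembered line, private to Rosa — not present in the room, not audible to Precious, so meta-diegetic.
Sound (3): commentary laid over the scene from outside the fiction, so non-diegetic.
(4) is non-diegetic: it has no source in the story world and no character can hear it — it's underscore.

non-diegetic, meta-diegetic, non-diegetic, non-diegetic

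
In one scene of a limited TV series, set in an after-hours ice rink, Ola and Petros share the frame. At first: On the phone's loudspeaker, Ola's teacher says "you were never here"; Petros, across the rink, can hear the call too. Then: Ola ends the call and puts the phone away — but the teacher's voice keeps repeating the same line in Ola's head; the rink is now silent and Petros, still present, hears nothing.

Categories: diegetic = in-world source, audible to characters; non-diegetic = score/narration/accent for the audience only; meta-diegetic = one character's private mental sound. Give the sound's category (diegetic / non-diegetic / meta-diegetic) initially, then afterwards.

diegetic, meta-diegetic

Initially: the loudspeaker is an in-world source; both Ola and Petros hear the call → diegetic.
Afterwards: with the phone off, the voice continues only as Ola's private mental replay — Petros can't hear it → meta-diegetic.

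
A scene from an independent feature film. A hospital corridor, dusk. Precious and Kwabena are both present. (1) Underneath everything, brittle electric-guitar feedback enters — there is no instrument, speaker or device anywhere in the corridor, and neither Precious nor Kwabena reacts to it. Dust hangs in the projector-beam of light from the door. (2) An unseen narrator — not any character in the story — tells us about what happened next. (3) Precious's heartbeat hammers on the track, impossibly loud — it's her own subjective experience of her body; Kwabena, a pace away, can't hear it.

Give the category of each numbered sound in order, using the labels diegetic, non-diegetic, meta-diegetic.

(1) it has no source in the story world and no character can hear it — it's underscore → non-diegetic.
(2) the narrator exists outside the story world, addressing only the audience → non-diegetic.
Sound (3): it's Precious's internal bodily sensation rendered as sound; only Precious 'hears' it, so meta-diegetic.

non-diegetic, non-diegetic, meta-diegetic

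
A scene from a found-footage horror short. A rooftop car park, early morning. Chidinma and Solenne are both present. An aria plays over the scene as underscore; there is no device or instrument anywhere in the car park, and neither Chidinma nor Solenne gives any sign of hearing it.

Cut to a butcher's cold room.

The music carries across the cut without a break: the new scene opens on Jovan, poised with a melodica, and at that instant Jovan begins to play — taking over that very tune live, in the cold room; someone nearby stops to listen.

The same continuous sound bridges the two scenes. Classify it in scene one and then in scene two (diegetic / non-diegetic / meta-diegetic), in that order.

non-diegetic, diegetic

Scene one: there's no in-world source anywhere and no character hears it — underscore for the audience only → non-diegetic.
Scene two: from the moment Jovan starts playing, the tune is being performed on a melodica inside the story world and another character hears it → diegetic.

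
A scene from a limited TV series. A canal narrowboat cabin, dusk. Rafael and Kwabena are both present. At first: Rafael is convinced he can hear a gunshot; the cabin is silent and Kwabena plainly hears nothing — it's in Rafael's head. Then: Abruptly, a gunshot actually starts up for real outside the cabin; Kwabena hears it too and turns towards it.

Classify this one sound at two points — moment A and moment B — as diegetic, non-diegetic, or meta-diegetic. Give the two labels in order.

meta-diegetic, diegetic

Moment A: only Rafael 'hears' it — imagined, in his mind → meta-diegetic.
Moment B: now there's a real external source and Kwabena hears it too — in the story world → diegetic.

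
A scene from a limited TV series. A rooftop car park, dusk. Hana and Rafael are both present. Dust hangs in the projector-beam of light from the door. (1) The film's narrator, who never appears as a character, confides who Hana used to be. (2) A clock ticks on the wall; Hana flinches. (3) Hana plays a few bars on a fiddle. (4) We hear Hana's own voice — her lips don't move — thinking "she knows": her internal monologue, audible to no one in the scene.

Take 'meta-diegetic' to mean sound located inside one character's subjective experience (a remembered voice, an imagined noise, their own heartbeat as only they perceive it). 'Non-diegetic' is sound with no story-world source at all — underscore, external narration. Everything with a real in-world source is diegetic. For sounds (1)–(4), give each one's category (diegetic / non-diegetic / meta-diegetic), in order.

non-diegetic, diegetic, diegetic, meta-diegetic

(1) external voice-over — not a character, not heard by anyone in the scene → non-diegetic.
Sound (2): the sound comes from a clock physically present in the location, so diegetic.
(3) is diegetic: Hana is producing the music live, in the story world.
(4) Hana's thought-voice: a private mental sound no other character can hear → meta-diegetic.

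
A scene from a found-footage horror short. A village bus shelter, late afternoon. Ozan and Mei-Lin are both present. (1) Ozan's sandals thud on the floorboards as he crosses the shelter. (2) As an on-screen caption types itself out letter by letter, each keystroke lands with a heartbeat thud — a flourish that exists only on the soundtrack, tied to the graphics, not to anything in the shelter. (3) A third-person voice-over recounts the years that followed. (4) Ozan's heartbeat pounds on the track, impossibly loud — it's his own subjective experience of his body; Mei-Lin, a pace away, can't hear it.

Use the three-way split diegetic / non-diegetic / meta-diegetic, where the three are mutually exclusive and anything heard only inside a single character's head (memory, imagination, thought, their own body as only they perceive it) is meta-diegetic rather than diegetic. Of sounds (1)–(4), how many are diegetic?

1

(1) is diegetic: a character's body making contact with the set — an in-world sound.
(2) it accompanies on-screen graphics, not anything inside the story world → non-diegetic.
(3) the narrator exists outside the story world, addressing only the audience → non-diegetic.
(4) point-of-audition from inside Ozan's body; not a sound in the room → meta-diegetic.
Diegetic: (1) — that's 1.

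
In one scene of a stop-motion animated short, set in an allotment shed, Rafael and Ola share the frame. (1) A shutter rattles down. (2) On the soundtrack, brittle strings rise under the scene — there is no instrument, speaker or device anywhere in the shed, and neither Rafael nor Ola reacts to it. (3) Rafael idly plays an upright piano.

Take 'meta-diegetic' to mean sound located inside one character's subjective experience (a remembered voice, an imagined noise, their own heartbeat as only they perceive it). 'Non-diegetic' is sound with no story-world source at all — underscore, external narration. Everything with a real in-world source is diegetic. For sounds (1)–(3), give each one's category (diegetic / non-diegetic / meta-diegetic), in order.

diegetic, non-diegetic, diegetic

(1) is diegetic: an in-world source (a shutter); characters could hear it.
(2) is non-diegetic: score with no on-screen or off-screen source; it exists for the audience alone.
Sound (3): the instrument and the performer are both in the scene, so diegetic.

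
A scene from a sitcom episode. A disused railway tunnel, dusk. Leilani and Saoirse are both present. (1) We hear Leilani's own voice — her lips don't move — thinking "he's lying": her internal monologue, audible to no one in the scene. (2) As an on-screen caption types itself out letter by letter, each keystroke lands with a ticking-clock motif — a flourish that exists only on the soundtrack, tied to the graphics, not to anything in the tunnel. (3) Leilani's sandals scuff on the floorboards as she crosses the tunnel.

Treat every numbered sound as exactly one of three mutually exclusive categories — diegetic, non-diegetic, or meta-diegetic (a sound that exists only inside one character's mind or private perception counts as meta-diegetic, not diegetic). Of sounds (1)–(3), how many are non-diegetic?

1

(1) is meta-diegetic: Leilani's thought-voice: a private mental sound no other character can hear.
Sound (2): sound married to a title/caption — outside the diegesis by definition, so non-diegetic.
(3) Leilani's footsteps are produced in the story world → diegetic.
So 1 of the 3 is non-diegetic: (2).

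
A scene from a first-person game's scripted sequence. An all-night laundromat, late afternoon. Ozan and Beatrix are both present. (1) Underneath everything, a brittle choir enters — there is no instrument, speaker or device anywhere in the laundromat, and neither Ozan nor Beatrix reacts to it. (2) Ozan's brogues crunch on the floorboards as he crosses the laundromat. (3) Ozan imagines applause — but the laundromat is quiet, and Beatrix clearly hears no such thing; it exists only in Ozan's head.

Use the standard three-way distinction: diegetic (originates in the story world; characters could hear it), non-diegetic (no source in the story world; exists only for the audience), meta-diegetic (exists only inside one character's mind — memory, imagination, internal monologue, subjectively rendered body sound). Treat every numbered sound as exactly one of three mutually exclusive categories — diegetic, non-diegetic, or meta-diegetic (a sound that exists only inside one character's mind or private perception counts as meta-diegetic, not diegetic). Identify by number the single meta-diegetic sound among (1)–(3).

3

(1) is non-diegetic: nothing in the laundromat produces it and the characters don't hear it — pure soundtrack.
(2) is diegetic: a character's body making contact with the set — an in-world sound.
(3) Ozan alone 'hears' it — an imagined sound, not present in the space → meta-diegetic.
Only (3) is meta-diegetic.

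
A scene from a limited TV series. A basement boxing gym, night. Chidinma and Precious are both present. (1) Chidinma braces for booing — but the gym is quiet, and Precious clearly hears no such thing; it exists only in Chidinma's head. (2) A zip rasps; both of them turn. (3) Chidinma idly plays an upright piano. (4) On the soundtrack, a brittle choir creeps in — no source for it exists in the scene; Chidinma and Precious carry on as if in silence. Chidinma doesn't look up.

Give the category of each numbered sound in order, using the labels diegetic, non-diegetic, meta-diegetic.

meta-diegetic, diegetic, diegetic, non-diegetic

(1) is meta-diegetic: subjective to Chidinma: the gym is silent and Precious hears nothing.
Sound (2): a zip is a real object/event in the scene's world, so diegetic.
(3) Chidinma is producing the music live, in the story world → diegetic.
(4) is non-diegetic: nothing in the gym produces it and the characters don't hear it — pure soundtrack.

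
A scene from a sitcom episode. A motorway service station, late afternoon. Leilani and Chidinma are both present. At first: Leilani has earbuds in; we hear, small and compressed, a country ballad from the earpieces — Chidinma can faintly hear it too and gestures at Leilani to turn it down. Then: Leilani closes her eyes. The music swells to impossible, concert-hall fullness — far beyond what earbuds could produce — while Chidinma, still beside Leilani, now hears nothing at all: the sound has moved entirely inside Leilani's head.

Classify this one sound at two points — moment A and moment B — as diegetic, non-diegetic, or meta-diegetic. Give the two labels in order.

diegetic, meta-diegetic

Moment A: the earbuds are a physical source both characters can hear → diegetic.
Moment B: the music now exists only as Leilani's subjective experience; Chidinma can no longer hear it → meta-diegetic.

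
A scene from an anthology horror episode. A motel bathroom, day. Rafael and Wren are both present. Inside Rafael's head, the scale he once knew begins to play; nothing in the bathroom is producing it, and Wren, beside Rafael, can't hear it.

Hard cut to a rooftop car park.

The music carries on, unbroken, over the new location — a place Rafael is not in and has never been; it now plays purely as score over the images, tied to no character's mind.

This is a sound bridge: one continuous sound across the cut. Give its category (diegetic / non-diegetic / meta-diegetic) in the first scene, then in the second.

Scene one: the music exists only inside Rafael's mind; Wren can't hear it → meta-diegetic.
Scene two: it's detached from Rafael entirely and plays over unrelated images with no in-world source — conventional underscore → non-diegetic.

meta-diegetic, non-diegetic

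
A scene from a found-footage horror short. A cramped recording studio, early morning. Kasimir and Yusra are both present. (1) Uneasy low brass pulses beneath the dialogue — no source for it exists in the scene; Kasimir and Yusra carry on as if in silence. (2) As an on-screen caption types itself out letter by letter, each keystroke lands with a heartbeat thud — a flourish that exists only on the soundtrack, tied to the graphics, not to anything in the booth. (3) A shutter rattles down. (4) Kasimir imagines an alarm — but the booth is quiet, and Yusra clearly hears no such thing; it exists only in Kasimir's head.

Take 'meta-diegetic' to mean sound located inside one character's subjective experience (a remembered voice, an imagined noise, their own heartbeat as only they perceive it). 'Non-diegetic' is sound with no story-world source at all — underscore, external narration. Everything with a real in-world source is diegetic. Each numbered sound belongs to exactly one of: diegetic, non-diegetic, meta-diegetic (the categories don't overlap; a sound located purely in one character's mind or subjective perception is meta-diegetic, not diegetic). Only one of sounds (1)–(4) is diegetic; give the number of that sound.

3

(1) is non-diegetic: nothing in the booth produces it and the characters don't hear it — pure soundtrack.
(2) it accompanies on-screen graphics, not anything inside the story world → non-diegetic.
Sound (3): an in-world source (a shutter); characters could hear it, so diegetic.
(4) subjective to Kasimir: the booth is silent and Yusra hears nothing → meta-diegetic.
Only (3) is diegetic.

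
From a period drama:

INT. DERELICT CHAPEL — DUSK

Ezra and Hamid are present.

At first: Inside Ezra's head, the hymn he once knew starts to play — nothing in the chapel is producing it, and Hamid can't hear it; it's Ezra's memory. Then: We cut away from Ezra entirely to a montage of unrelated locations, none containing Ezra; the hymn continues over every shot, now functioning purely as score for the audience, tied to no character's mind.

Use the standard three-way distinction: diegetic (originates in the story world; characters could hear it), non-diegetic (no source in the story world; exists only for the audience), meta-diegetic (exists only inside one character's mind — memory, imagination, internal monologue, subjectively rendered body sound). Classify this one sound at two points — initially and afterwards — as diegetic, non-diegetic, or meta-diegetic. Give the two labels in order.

meta-diegetic, non-diegetic

Initially: the music lives inside Ezra's mind alone; Hamid can't hear it → meta-diegetic.
Afterwards: once it plays over shots Ezra isn't in, detached from any character's subjectivity, it's conventional underscore → non-diegetic.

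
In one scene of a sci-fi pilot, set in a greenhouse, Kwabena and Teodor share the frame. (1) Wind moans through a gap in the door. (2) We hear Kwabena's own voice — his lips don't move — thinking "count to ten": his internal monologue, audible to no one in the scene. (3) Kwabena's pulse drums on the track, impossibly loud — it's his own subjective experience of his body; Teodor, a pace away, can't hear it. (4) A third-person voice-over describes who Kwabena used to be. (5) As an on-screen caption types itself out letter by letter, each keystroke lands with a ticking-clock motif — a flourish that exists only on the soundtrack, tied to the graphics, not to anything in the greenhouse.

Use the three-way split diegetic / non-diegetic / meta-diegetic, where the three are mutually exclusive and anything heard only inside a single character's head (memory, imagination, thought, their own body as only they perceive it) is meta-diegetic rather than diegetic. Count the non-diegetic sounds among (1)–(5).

2

(1) ambient/room sound belonging to the story's physical space → diegetic.
(2) internal monologue — inside Kwabena's mind, not spoken into the scene → meta-diegetic.
Sound (3): it's Kwabena's internal bodily sensation rendered as sound; only Kwabena 'hears' it, so meta-diegetic.
(4) commentary laid over the scene from outside the fiction → non-diegetic.
(5) is non-diegetic: sound married to a title/caption — outside the diegesis by definition.
Non-diegetic: (4), (5) — that's 2.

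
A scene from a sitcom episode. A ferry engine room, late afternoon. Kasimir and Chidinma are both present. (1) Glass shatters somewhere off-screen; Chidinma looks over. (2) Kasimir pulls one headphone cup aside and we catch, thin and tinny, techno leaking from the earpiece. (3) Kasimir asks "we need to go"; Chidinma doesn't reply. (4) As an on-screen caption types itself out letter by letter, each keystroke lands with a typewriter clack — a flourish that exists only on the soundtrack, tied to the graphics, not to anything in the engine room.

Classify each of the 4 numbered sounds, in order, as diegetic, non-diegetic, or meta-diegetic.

diegetic, diegetic, diegetic, non-diegetic

(1) is diegetic: an in-world source (glass); characters could hear it.
Sound (2): it's leaking from a physical pair of headphones in the scene, so diegetic.
Sound (3): Kasimir is a character speaking aloud in the scene, so diegetic.
Sound (4): it accompanies on-screen graphics, not anything inside the story world, so non-diegetic.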